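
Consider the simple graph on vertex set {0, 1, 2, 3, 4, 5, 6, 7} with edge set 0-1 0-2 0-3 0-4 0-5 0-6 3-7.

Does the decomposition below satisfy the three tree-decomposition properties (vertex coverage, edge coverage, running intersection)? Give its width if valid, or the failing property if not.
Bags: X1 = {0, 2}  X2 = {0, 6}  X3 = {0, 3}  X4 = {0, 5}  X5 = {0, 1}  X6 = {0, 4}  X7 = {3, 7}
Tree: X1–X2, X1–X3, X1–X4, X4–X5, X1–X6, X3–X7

Checking the three conditions: (i) the bags cover all of {0, 1, 2, 3, 4, 5, 6, 7}; (ii) for each edge, some bag contains both endpoints; (iii) the bags containing any fixed vertex form a subtree. All hold, so the decomposition is valid with width 2 − 1 = 1.

Yes; width 1.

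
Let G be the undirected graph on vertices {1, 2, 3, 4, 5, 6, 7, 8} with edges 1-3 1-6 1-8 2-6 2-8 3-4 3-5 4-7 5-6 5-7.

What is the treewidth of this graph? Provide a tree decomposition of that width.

Treewidth 2.
One such decomposition:
Bags: B1 = {1, 2, 8}  B2 = {1, 2, 6}  B3 = {1, 3, 6}  B4 = {3, 5, 6}  B5 = {3, 4, 5}  B6 = {4, 5, 7}
Tree: B1–B2, B2–B3, B3–B4, B4–B5, B5–B6

Every bag has size at most 3, so the width is 3 − 1 = 2 and tw(G) ≤ 2. Since 8–2–6–1–8 is a cycle in G, G is not acyclic. Forests are exactly the graphs of treewidth ≤ 1, so tw(G) ≥ 2. Therefore the treewidth is 2.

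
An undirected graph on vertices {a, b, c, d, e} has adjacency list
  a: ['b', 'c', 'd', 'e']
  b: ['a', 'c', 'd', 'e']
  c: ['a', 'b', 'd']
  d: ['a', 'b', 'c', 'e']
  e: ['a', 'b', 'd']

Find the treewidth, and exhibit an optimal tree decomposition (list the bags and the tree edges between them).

The largest bag has 4 vertices, giving width 3; this decomposition certifies tw(G) ≤ 3. For the lower bound, the 4 vertices {a, b, d, e} are pairwise adjacent, and any tree decomposition puts a clique entirely inside one bag — forcing width ≥ 3. Hence tw(G) = 3 exactly.

Treewidth 3.
One optimal decomposition is:
Bags: B1 = {a, b, c, d}  B2 = {a, b, d, e}
Tree: B1–B2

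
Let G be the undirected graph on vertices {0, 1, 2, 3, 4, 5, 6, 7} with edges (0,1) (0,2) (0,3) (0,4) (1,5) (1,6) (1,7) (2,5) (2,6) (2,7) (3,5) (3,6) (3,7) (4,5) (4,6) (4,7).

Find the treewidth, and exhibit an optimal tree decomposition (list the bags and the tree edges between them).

Each bag holds 5 vertices, so the decomposition has width 4, which upper-bounds the treewidth. For the lower bound: the 5 vertex sets {1,5}, {0,3}, {2,6}, {7}, {4} are disjoint, each induces a connected subgraph, and every pair is joined by at least one edge of G. Contracting each set to a single vertex therefore yields K_{5} as a minor, and since treewidth is minor-monotone, tw(G) ≥ tw(K_{5}) = 4. Therefore the treewidth is 4.

Treewidth 4.
One optimal decomposition is:
Bags: B1 = {0, 1, 5, 6, 7}  B2 = {0, 3, 5, 6, 7}  B3 = {0, 2, 5, 6, 7}  B4 = {0, 4, 5, 6, 7}
Tree: B1–B2, B2–B3, B3–B4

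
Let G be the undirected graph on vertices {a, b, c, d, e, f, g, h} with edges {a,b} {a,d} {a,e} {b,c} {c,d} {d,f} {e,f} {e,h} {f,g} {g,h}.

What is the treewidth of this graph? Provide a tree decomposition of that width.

Every bag has size at most 3, so the width is 3 − 1 = 2 and tw(G) ≤ 2. Since c–b–a–d–c is a cycle in G, G is not acyclic. Forests are exactly the graphs of treewidth ≤ 1, so tw(G) ≥ 2. Therefore the treewidth is 2.

Treewidth 2.
One such decomposition:
Bags: B1 = {b, c, d}  B2 = {a, b, d}  B3 = {a, d, f}  B4 = {a, e, f}  B5 = {e, f, g}  B6 = {e, g, h}
Tree: B1–B2, B2–B3, B3–B4, B4–B5, B5–B6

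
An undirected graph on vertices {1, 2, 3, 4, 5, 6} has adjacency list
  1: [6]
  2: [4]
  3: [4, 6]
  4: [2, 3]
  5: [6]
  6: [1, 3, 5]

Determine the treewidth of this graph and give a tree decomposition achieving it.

Treewidth 1.
Bags: B1 = {3, 6}  B2 = {3, 4}  B3 = {5, 6}  B4 = {1, 6}  B5 = {2, 4}
Tree: B1–B2, B1–B3, B3–B4, B2–B5

Every bag has size at most 2, so the width is 2 − 1 = 1 and tw(G) ≤ 1. Since G has at least one edge (e.g. 6–3), it is not an edgeless graph, so tw(G) ≥ 1. Hence tw(G) = 1 exactly.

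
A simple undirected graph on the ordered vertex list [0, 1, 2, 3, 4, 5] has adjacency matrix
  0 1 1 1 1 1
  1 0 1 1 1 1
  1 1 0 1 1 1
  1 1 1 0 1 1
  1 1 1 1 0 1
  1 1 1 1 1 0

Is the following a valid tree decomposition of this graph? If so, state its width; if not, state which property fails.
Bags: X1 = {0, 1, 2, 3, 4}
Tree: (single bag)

A tree decomposition must satisfy three properties: every vertex lies in some bag; for every edge, both endpoints lie together in some bag; and for every vertex, the bags containing it form a connected subtree. Here vertex 5 appears in no bag, so the decomposition is invalid.

No — vertex 5 appears in no bag.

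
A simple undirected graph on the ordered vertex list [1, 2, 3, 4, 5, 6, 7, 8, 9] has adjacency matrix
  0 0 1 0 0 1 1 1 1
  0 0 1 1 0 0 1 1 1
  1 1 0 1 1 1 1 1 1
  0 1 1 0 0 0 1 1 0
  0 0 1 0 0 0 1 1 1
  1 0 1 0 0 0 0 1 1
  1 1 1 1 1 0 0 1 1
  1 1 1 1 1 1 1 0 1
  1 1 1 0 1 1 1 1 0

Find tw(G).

A width-4 tree decomposition is:
Bags: B1 = {2, 3, 7, 8, 9}  B2 = {2, 3, 4, 7, 8}  B3 = {1, 3, 7, 8, 9}  B4 = {1, 3, 6, 8, 9}  B5 = {3, 5, 7, 8, 9}
Tree: B1–B2, B1–B3, B3–B4, B1–B5
The largest bag has 5 vertices, giving width 4; this decomposition certifies tw(G) ≤ 4. On the other hand G contains the 5-clique {1, 3, 6, 8, 9}. A clique must lie in a single bag of any decomposition, so no decomposition can have width below 4. The upper and lower bounds meet at 4, so that is the treewidth.

4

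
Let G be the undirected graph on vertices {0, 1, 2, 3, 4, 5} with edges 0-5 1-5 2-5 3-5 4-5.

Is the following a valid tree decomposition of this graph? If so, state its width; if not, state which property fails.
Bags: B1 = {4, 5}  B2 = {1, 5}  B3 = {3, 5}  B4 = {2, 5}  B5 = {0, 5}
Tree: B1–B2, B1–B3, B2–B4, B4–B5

Yes; width 1.

Every vertex of G appears in some bag (union = {0, 1, 2, 3, 4, 5}); every edge is covered by a bag; and for each vertex v the set of bags containing v is connected in the bag tree. The decomposition is therefore valid. The largest bag has 2 vertices, so the width is 1.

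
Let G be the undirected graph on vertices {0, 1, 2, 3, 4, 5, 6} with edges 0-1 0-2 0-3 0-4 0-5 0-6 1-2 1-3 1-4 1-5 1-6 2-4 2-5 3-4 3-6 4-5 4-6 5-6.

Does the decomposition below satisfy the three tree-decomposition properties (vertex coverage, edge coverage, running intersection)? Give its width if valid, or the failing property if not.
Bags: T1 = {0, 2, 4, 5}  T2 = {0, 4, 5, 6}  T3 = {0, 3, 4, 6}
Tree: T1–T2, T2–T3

A tree decomposition must satisfy three properties: every vertex lies in some bag; for every edge, both endpoints lie together in some bag; and for every vertex, the bags containing it form a connected subtree. Here vertex 1 appears in no bag, so the decomposition is invalid.

No — vertex 1 appears in no bag.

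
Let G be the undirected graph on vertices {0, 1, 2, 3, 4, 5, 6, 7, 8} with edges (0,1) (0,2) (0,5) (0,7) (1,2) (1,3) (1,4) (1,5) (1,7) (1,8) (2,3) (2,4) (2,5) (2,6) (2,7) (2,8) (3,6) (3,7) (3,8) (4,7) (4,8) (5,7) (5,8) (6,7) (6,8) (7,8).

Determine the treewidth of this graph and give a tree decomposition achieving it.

The largest bag has 5 vertices, giving width 4; this decomposition certifies tw(G) ≤ 4. Conversely, {0, 1, 2, 5, 7} is a clique of size 5, and the vertices of any clique must share a bag in every tree decomposition; so some bag has ≥ 5 vertices and tw(G) ≥ 4. Combining the bounds, tw(G) = 4.

Treewidth 4.
One such decomposition:
Bags: B1 = {1, 2, 4, 7, 8}  B2 = {1, 2, 5, 7, 8}  B3 = {1, 2, 3, 7, 8}  B4 = {0, 1, 2, 5, 7}  B5 = {2, 3, 6, 7, 8}
Tree: B1–B2, B2–B3, B2–B4, B3–B5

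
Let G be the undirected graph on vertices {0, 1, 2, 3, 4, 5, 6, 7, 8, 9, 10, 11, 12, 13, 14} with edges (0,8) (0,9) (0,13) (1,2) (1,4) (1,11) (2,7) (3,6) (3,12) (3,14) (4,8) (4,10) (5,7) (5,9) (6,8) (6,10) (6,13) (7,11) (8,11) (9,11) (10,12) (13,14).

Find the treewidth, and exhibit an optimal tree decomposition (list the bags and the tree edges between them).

Each bag holds 4 vertices, so the decomposition has width 3, which upper-bounds the treewidth. For the lower bound: the 4 vertex sets {3,12,14}, {10}, {6}, {0,4,8,13} are disjoint, each induces a connected subgraph, and every pair is joined by at least one edge of G. Contracting each set to a single vertex therefore yields K_{4} as a minor, and since treewidth is minor-monotone, tw(G) ≥ tw(K_{4}) = 3. The upper and lower bounds meet at 3, so that is the treewidth.

Treewidth 3.
One optimal decomposition is:
Bags: B1 = {3, 10, 12, 14}  B2 = {3, 6, 10, 14}  B3 = {6, 10, 13, 14}  B4 = {4, 6, 10, 13}  B5 = {4, 6, 8, 13}  B6 = {0, 4, 8, 13}  B7 = {0, 1, 4, 8}  B8 = {0, 1, 8, 11}  B9 = {0, 1, 9, 11}  B10 = {1, 2, 9, 11}  B11 = {2, 7, 9, 11}  B12 = {2, 5, 7, 9}
Tree: B1–B2, B2–B3, B3–B4, B4–B5, B5–B6, B6–B7, B7–B8, B8–B9, B9–B10, B10–B11, B11–B12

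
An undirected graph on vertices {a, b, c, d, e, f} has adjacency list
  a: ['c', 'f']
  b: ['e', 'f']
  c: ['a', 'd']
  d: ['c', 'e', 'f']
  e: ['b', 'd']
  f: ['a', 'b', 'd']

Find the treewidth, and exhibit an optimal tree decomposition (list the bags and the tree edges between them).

Treewidth 2.
One such decomposition:
Bags: B1 = {a, c, f}  B2 = {c, d, f}  B3 = {b, d, f}  B4 = {b, d, e}
Tree: B1–B2, B2–B3, B3–B4

Every bag has size at most 3, so the width is 3 − 1 = 2 and tw(G) ≤ 2. The edges a–c–d–f–a form a cycle, so G is not a tree and its treewidth is at least 2. Therefore the treewidth is 2.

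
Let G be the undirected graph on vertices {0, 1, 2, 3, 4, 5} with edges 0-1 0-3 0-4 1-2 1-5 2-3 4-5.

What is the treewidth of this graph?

A width-2 tree decomposition is:
Bags: B1 = {0, 4, 5}  B2 = {0, 1, 5}  B3 = {0, 1, 3}  B4 = {1, 2, 3}
Tree: B1–B2, B2–B3, B3–B4
Each bag holds 3 vertices, so the decomposition has width 2, which upper-bounds the treewidth. The edges 4–5–1–0–4 form a cycle, so G is not a tree and its treewidth is at least 2. Hence tw(G) = 2 exactly.

2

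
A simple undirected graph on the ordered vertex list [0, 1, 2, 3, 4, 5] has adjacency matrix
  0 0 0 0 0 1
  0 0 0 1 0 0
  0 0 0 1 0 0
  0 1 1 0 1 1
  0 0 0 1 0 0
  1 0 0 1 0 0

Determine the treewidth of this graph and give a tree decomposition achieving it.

Treewidth 1.
One such decomposition:
Bags: B1 = {3, 5}  B2 = {1, 3}  B3 = {2, 3}  B4 = {0, 5}  B5 = {3, 4}
Tree: B1–B2, B1–B3, B1–B4, B2–B5

The largest bag has 2 vertices, giving width 1; this decomposition certifies tw(G) ≤ 1. Any graph with an edge has treewidth ≥ 1, and G has the edge 3–5. Therefore the treewidth is 1.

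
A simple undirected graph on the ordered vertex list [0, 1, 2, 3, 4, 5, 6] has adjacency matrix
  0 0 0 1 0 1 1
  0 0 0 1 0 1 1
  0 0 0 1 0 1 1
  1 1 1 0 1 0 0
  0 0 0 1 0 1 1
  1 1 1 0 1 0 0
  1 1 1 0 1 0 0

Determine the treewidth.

A width-3 tree decomposition is:
Bags: B1 = {3, 4, 5, 6}  B2 = {2, 3, 5, 6}  B3 = {0, 3, 5, 6}  B4 = {1, 3, 5, 6}
Tree: B1–B2, B2–B3, B3–B4
Every bag has size at most 4, so the width is 4 − 1 = 3 and tw(G) ≤ 3. For the lower bound: the 4 vertex sets {4,6}, {2,5}, {3}, {0} are disjoint, each induces a connected subgraph, and every pair is joined by at least one edge of G. Contracting each set to a single vertex therefore yields K_{4} as a minor, and since treewidth is minor-monotone, tw(G) ≥ tw(K_{4}) = 3. Hence tw(G) = 3 exactly.

3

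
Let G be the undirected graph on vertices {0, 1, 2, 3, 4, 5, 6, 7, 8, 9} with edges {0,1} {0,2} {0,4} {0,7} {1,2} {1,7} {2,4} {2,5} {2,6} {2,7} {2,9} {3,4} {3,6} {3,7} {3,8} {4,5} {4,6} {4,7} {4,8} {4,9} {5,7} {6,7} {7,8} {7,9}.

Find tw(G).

3

A width-3 tree decomposition is:
Bags: B1 = {2, 4, 6, 7}  B2 = {2, 4, 7, 9}  B3 = {0, 2, 4, 7}  B4 = {0, 1, 2, 7}  B5 = {3, 4, 6, 7}  B6 = {3, 4, 7, 8}  B7 = {2, 4, 5, 7}
Tree: B1–B2, B1–B3, B3–B4, B1–B5, B5–B6, B2–B7
Each bag holds 4 vertices, so the decomposition has width 3, which upper-bounds the treewidth. On the other hand G contains the 4-clique {0, 1, 2, 7}. A clique must lie in a single bag of any decomposition, so no decomposition can have width below 3. Combining the bounds, tw(G) = 3.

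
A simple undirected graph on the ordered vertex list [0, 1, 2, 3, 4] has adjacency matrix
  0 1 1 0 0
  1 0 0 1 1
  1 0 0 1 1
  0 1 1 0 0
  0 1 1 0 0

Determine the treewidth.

A width-2 tree decomposition is:
Bags: B1 = {0, 1, 2}  B2 = {1, 2, 3}  B3 = {1, 2, 4}
Tree: B1–B2, B2–B3
Every bag has size at most 3, so the width is 3 − 1 = 2 and tw(G) ≤ 2. The edges 2–0–1–3–2 form a cycle, so G is not a tree and its treewidth is at least 2. Therefore the treewidth is 2.

2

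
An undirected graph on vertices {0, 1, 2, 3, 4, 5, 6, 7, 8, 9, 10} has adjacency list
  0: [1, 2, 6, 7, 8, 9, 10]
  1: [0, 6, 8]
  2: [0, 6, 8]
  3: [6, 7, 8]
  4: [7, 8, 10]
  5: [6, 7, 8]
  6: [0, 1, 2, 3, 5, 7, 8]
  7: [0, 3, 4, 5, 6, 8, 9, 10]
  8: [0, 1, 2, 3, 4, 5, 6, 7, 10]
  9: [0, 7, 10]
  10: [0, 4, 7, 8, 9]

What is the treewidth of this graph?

A width-3 tree decomposition is:
Bags: B1 = {0, 2, 6, 8}  B2 = {0, 6, 7, 8}  B3 = {0, 7, 8, 10}  B4 = {0, 7, 9, 10}  B5 = {0, 1, 6, 8}  B6 = {5, 6, 7, 8}  B7 = {3, 6, 7, 8}  B8 = {4, 7, 8, 10}
Tree: B1–B2, B2–B3, B3–B4, B1–B5, B2–B6, B6–B7, B3–B8
The largest bag has 4 vertices, giving width 3; this decomposition certifies tw(G) ≤ 3. For the lower bound, the 4 vertices {0, 7, 8, 10} are pairwise adjacent, and any tree decomposition puts a clique entirely inside one bag — forcing width ≥ 3. Hence tw(G) = 3 exactly.

3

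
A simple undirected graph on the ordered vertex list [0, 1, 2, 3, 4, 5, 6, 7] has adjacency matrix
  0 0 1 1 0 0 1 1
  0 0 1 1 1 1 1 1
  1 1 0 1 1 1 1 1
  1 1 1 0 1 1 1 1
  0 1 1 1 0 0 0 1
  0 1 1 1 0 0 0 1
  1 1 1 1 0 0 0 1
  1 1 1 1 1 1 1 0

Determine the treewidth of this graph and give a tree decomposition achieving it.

The largest bag has 5 vertices, giving width 4; this decomposition certifies tw(G) ≤ 4. For the lower bound, the 5 vertices {0, 2, 3, 6, 7} are pairwise adjacent, and any tree decomposition puts a clique entirely inside one bag — forcing width ≥ 4. The upper and lower bounds meet at 4, so that is the treewidth.

Treewidth 4.
One optimal decomposition is:
Bags: B1 = {1, 2, 3, 6, 7}  B2 = {1, 2, 3, 5, 7}  B3 = {0, 2, 3, 6, 7}  B4 = {1, 2, 3, 4, 7}
Tree: B1–B2, B1–B3, B1–B4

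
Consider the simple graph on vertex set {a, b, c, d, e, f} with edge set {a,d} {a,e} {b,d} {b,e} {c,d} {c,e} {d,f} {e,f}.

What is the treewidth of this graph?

A width-2 tree decomposition is:
Bags: B1 = {a, d, e}  B2 = {c, d, e}  B3 = {b, d, e}  B4 = {d, e, f}
Tree: B1–B2, B2–B3, B3–B4
Each bag holds 3 vertices, so the decomposition has width 2, which upper-bounds the treewidth. The edges e–a–d–c–e form a cycle, so G is not a tree and its treewidth is at least 2. The upper and lower bounds meet at 2, so that is the treewidth.

2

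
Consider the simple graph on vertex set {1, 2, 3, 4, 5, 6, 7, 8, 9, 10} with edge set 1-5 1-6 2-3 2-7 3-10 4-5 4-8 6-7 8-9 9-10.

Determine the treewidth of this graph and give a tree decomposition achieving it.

Treewidth 2.
One optimal decomposition is:
Bags: B1 = {3, 9, 10}  B2 = {3, 8, 9}  B3 = {3, 4, 8}  B4 = {3, 4, 5}  B5 = {1, 3, 5}  B6 = {1, 3, 6}  B7 = {3, 6, 7}  B8 = {2, 3, 7}
Tree: B1–B2, B2–B3, B3–B4, B4–B5, B5–B6, B6–B7, B7–B8

The largest bag has 3 vertices, giving width 2; this decomposition certifies tw(G) ≤ 2. For the lower bound, G contains the cycle 3–10–9–8–4–5–1–6–7–2–3, so G is not a forest; only forests have treewidth ≤ 1, hence tw(G) ≥ 2. Hence tw(G) = 2 exactly.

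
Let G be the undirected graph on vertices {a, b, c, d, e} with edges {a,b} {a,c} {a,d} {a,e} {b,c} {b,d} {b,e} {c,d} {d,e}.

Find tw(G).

A width-3 tree decomposition is:
Bags: B1 = {a, b, c, d}  B2 = {a, b, d, e}
Tree: B1–B2
Each bag holds 4 vertices, so the decomposition has width 3, which upper-bounds the treewidth. On the other hand G contains the 4-clique {a, b, d, e}. A clique must lie in a single bag of any decomposition, so no decomposition can have width below 3. Hence tw(G) = 3 exactly.

3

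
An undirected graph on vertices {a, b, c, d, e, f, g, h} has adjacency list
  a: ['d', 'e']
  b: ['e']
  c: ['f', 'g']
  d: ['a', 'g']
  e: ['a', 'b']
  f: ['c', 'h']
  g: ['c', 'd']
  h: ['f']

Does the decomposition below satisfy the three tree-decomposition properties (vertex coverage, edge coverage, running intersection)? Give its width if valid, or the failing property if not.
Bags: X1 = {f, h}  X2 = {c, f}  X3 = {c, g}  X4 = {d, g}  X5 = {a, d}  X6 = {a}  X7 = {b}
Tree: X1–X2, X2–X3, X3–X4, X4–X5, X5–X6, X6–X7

No — vertex e appears in no bag.

A tree decomposition must satisfy three properties: every vertex lies in some bag; for every edge, both endpoints lie together in some bag; and for every vertex, the bags containing it form a connected subtree. Here vertex e appears in no bag, so the decomposition is invalid.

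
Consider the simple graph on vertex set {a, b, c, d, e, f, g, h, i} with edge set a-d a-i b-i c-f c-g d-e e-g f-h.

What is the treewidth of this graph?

1

A width-1 tree decomposition is:
Bags: B1 = {b, i}  B2 = {a, i}  B3 = {a, d}  B4 = {d, e}  B5 = {e, g}  B6 = {c, g}  B7 = {c, f}  B8 = {f, h}
Tree: B1–B2, B2–B3, B3–B4, B4–B5, B5–B6, B6–B7, B7–B8
Every bag has size at most 2, so the width is 2 − 1 = 1 and tw(G) ≤ 1. Since G has at least one edge (e.g. b–i), it is not an edgeless graph, so tw(G) ≥ 1. Therefore the treewidth is 1.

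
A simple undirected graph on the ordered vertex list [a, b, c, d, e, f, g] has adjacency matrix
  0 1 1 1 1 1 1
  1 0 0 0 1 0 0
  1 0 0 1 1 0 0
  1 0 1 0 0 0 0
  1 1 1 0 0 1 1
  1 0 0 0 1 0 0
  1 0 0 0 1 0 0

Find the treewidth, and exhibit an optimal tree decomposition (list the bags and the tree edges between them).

Treewidth 2.
One such decomposition:
Bags: B1 = {a, c, e}  B2 = {a, b, e}  B3 = {a, c, d}  B4 = {a, e, f}  B5 = {a, e, g}
Tree: B1–B2, B1–B3, B2–B4, B1–B5

Each bag holds 3 vertices, so the decomposition has width 2, which upper-bounds the treewidth. On the other hand G contains the 3-clique {a, c, d}. A clique must lie in a single bag of any decomposition, so no decomposition can have width below 2. Therefore the treewidth is 2.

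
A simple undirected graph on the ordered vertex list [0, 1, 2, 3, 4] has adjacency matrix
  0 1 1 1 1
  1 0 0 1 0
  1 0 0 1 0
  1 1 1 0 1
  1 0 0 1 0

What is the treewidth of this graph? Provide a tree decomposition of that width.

Every bag has size at most 3, so the width is 3 − 1 = 2 and tw(G) ≤ 2. Conversely, {0, 1, 3} is a clique of size 3, and the vertices of any clique must share a bag in every tree decomposition; so some bag has ≥ 3 vertices and tw(G) ≥ 2. The upper and lower bounds meet at 2, so that is the treewidth.

Treewidth 2.
One such decomposition:
Bags: B1 = {0, 2, 3}  B2 = {0, 1, 3}  B3 = {0, 3, 4}
Tree: B1–B2, B1–B3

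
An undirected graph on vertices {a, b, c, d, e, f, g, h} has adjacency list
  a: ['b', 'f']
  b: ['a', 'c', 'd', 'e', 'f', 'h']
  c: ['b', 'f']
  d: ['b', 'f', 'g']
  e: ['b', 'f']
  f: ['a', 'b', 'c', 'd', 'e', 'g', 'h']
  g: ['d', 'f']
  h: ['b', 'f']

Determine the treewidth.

2

A width-2 tree decomposition is:
Bags: B1 = {b, d, f}  B2 = {b, e, f}  B3 = {d, f, g}  B4 = {b, c, f}  B5 = {a, b, f}  B6 = {b, f, h}
Tree: B1–B2, B1–B3, B1–B4, B1–B5, B1–B6
Every bag has size at most 3, so the width is 3 − 1 = 2 and tw(G) ≤ 2. Conversely, {d, f, g} is a clique of size 3, and the vertices of any clique must share a bag in every tree decomposition; so some bag has ≥ 3 vertices and tw(G) ≥ 2. Therefore the treewidth is 2.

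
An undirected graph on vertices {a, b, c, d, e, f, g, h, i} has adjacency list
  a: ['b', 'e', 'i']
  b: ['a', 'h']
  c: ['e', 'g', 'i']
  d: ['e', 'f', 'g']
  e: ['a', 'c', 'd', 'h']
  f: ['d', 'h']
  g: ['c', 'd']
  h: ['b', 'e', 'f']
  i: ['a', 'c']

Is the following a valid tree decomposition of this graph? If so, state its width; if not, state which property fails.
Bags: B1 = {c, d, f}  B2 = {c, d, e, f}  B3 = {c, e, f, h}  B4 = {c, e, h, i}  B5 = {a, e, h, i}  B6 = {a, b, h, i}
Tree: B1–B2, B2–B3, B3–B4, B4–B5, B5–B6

A tree decomposition must satisfy three properties: every vertex lies in some bag; for every edge, both endpoints lie together in some bag; and for every vertex, the bags containing it form a connected subtree. Here vertex g appears in no bag, so the decomposition is invalid.

No — vertex g appears in no bag.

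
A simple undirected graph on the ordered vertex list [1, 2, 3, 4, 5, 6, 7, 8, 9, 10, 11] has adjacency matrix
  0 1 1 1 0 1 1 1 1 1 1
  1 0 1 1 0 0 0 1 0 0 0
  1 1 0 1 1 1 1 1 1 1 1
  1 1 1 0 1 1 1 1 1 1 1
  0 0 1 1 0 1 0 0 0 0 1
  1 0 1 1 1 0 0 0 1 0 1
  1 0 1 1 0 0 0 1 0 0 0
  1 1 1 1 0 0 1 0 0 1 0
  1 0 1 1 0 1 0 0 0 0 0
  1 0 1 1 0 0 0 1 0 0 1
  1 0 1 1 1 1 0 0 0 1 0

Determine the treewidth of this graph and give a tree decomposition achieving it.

Every bag has size at most 5, so the width is 5 − 1 = 4 and tw(G) ≤ 4. Conversely, {1, 2, 3, 4, 8} is a clique of size 5, and the vertices of any clique must share a bag in every tree decomposition; so some bag has ≥ 5 vertices and tw(G) ≥ 4. Combining the bounds, tw(G) = 4.

Treewidth 4.
One such decomposition:
Bags: B1 = {1, 3, 4, 8, 10}  B2 = {1, 3, 4, 10, 11}  B3 = {1, 3, 4, 6, 11}  B4 = {1, 2, 3, 4, 8}  B5 = {1, 3, 4, 7, 8}  B6 = {3, 4, 5, 6, 11}  B7 = {1, 3, 4, 6, 9}
Tree: B1–B2, B2–B3, B1–B4, B1–B5, B3–B6, B3–B7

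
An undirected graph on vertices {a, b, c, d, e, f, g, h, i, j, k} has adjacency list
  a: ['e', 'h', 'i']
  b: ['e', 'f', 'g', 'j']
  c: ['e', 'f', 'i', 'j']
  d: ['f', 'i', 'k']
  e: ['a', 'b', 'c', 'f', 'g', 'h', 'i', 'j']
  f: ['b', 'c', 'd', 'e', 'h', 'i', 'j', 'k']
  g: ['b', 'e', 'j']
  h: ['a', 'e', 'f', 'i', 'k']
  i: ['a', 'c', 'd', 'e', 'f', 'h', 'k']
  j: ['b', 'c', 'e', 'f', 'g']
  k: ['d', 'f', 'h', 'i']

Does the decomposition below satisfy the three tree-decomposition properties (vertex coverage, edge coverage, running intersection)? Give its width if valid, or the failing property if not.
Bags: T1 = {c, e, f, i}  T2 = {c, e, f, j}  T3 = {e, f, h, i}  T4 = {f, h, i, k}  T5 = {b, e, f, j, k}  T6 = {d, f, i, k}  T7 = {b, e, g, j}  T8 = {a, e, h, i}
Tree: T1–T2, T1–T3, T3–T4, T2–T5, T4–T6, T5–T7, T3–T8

No — bags containing vertex k are not connected in the tree.

A tree decomposition must satisfy three properties: every vertex lies in some bag; for every edge, both endpoints lie together in some bag; and for every vertex, the bags containing it form a connected subtree. Here bags containing vertex k are not connected in the tree, so the decomposition is invalid.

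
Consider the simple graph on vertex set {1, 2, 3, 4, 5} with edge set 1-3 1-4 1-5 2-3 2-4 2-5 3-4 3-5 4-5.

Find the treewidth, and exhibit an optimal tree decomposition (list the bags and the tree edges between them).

Treewidth 3.
One such decomposition:
Bags: B1 = {1, 3, 4, 5}  B2 = {2, 3, 4, 5}
Tree: B1–B2

Every bag has size at most 4, so the width is 4 − 1 = 3 and tw(G) ≤ 3. Conversely, {1, 3, 4, 5} is a clique of size 4, and the vertices of any clique must share a bag in every tree decomposition; so some bag has ≥ 4 vertices and tw(G) ≥ 3. Therefore the treewidth is 3.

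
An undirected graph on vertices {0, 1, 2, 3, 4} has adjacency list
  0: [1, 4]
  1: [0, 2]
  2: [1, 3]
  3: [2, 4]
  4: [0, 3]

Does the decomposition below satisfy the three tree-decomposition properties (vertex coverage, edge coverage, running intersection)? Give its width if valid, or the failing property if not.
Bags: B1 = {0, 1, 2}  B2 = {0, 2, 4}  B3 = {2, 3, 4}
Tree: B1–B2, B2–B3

Yes; width 2.

Vertex coverage: the bags together contain {0, 1, 2, 3, 4}, the full vertex set. Edge coverage: each edge of G has both endpoints in at least one bag. Running intersection: for every vertex, the bags containing it form a connected subtree. All three properties hold, so this is a valid tree decomposition of width max|bag| − 1 = 2, and hence tw(G) ≤ 2.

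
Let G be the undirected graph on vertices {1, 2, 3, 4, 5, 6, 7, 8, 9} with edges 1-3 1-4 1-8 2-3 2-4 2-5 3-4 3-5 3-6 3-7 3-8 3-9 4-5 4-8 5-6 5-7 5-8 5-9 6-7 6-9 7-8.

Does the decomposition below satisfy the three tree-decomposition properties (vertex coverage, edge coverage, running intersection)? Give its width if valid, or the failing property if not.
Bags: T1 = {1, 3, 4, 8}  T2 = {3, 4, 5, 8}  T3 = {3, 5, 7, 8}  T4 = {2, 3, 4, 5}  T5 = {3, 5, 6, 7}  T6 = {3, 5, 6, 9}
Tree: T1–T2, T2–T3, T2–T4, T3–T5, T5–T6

Yes; width 3.

Every vertex of G appears in some bag (union = {1, 2, 3, 4, 5, 6, 7, 8, 9}); every edge is covered by a bag; and for each vertex v the set of bags containing v is connected in the bag tree. The decomposition is therefore valid. The largest bag has 4 vertices, so the width is 3.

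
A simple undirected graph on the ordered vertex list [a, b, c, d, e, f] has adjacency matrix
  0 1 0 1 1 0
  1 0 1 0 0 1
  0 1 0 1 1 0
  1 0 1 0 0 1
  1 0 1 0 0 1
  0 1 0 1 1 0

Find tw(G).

A width-3 tree decomposition is:
Bags: B1 = {b, c, d, e}  B2 = {a, b, d, e}  B3 = {b, d, e, f}
Tree: B1–B2, B2–B3
Each bag holds 4 vertices, so the decomposition has width 3, which upper-bounds the treewidth. For the lower bound: the 4 vertex sets {b,c}, {a,d}, {e}, {f} are disjoint, each induces a connected subgraph, and every pair is joined by at least one edge of G. Contracting each set to a single vertex therefore yields K_{4} as a minor, and since treewidth is minor-monotone, tw(G) ≥ tw(K_{4}) = 3. Hence tw(G) = 3 exactly.

3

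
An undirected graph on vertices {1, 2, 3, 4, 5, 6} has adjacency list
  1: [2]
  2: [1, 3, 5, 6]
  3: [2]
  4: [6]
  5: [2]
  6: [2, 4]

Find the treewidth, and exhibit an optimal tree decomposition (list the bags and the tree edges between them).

Treewidth 1.
One optimal decomposition is:
Bags: B1 = {2, 6}  B2 = {2, 3}  B3 = {2, 5}  B4 = {4, 6}  B5 = {1, 2}
Tree: B1–B2, B1–B3, B1–B4, B3–B5

Each bag holds 2 vertices, so the decomposition has width 1, which upper-bounds the treewidth. Any graph with an edge has treewidth ≥ 1, and G has the edge 2–6. The upper and lower bounds meet at 1, so that is the treewidth.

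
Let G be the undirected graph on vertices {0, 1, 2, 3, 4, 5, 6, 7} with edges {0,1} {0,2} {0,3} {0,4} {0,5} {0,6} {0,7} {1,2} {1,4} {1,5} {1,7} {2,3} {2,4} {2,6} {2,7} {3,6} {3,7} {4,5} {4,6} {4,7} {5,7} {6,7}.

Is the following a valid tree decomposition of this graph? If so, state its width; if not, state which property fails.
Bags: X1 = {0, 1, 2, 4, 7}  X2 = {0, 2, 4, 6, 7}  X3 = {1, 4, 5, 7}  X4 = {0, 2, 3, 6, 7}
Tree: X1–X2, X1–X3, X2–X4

A tree decomposition must satisfy three properties: every vertex lies in some bag; for every edge, both endpoints lie together in some bag; and for every vertex, the bags containing it form a connected subtree. Here edge (0,5) lies in no bag, so the decomposition is invalid.

No — edge (0,5) lies in no bag.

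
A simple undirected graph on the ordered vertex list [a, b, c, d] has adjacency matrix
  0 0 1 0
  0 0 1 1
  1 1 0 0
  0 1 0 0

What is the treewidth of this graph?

A width-1 tree decomposition is:
Bags: B1 = {a, c}  B2 = {b, c}  B3 = {b, d}
Tree: B1–B2, B2–B3
The largest bag has 2 vertices, giving width 1; this decomposition certifies tw(G) ≤ 1. Since G has at least one edge (e.g. a–c), it is not an edgeless graph, so tw(G) ≥ 1. The upper and lower bounds meet at 1, so that is the treewidth.

1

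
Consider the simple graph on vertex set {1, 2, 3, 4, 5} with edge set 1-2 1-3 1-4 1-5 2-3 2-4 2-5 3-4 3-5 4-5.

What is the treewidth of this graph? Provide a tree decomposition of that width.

Treewidth 4.
One such decomposition:
Bags: B1 = {1, 2, 3, 4, 5}
Tree: (single bag)

A single bag containing all 5 vertices is trivially a valid decomposition of width 4. For the lower bound, the 5 vertices {1, 2, 3, 4, 5} are pairwise adjacent, and any tree decomposition puts a clique entirely inside one bag — forcing width ≥ 4. Hence tw(G) = 4 exactly.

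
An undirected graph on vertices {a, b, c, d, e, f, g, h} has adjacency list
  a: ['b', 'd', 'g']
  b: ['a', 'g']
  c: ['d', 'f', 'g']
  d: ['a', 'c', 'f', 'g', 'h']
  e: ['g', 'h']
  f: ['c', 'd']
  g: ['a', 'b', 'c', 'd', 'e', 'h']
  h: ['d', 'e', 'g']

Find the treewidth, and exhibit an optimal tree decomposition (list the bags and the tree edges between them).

Treewidth 2.
One such decomposition:
Bags: B1 = {e, g, h}  B2 = {d, g, h}  B3 = {c, d, g}  B4 = {c, d, f}  B5 = {a, d, g}  B6 = {a, b, g}
Tree: B1–B2, B2–B3, B3–B4, B2–B5, B5–B6

Each bag holds 3 vertices, so the decomposition has width 2, which upper-bounds the treewidth. Conversely, {d, g, h} is a clique of size 3, and the vertices of any clique must share a bag in every tree decomposition; so some bag has ≥ 3 vertices and tw(G) ≥ 2. The upper and lower bounds meet at 2, so that is the treewidth.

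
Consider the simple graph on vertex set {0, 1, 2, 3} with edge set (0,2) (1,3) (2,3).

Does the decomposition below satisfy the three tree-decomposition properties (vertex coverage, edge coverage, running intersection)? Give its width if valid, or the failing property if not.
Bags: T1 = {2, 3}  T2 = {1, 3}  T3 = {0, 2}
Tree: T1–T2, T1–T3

Yes; width 1.

Vertex coverage: the bags together contain {0, 1, 2, 3}, the full vertex set. Edge coverage: each edge of G has both endpoints in at least one bag. Running intersection: for every vertex, the bags containing it form a connected subtree. All three properties hold, so this is a valid tree decomposition of width max|bag| − 1 = 1, and hence tw(G) ≤ 1.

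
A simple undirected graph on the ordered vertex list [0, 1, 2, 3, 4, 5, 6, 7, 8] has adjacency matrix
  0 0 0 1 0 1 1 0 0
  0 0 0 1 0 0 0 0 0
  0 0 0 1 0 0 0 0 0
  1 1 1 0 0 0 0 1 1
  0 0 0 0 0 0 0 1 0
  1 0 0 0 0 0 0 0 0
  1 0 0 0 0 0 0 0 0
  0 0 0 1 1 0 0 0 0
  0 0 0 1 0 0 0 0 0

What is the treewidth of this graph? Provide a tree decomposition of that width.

The largest bag has 2 vertices, giving width 1; this decomposition certifies tw(G) ≤ 1. G has an edge, so its treewidth is at least 1. The upper and lower bounds meet at 1, so that is the treewidth.

Treewidth 1.
One optimal decomposition is:
Bags: B1 = {0, 3}  B2 = {3, 7}  B3 = {2, 3}  B4 = {1, 3}  B5 = {4, 7}  B6 = {3, 8}  B7 = {0, 5}  B8 = {0, 6}
Tree: B1–B2, B2–B3, B2–B4, B2–B5, B3–B6, B1–B7, B7–B8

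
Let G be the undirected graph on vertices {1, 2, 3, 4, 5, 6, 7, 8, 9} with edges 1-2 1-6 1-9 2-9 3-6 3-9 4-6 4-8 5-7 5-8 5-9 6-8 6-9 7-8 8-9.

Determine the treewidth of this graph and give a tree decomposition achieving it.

Every bag has size at most 3, so the width is 3 − 1 = 2 and tw(G) ≤ 2. On the other hand G contains the 3-clique {1, 2, 9}. A clique must lie in a single bag of any decomposition, so no decomposition can have width below 2. Combining the bounds, tw(G) = 2.

Treewidth 2.
One optimal decomposition is:
Bags: B1 = {1, 6, 9}  B2 = {6, 8, 9}  B3 = {5, 8, 9}  B4 = {3, 6, 9}  B5 = {4, 6, 8}  B6 = {1, 2, 9}  B7 = {5, 7, 8}
Tree: B1–B2, B2–B3, B2–B4, B2–B5, B1–B6, B3–B7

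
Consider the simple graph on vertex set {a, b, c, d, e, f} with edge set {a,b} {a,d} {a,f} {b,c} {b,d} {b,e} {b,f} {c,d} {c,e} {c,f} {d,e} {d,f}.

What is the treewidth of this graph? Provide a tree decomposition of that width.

Treewidth 3.
One optimal decomposition is:
Bags: B1 = {b, c, d, f}  B2 = {a, b, d, f}  B3 = {b, c, d, e}
Tree: B1–B2, B1–B3

The largest bag has 4 vertices, giving width 3; this decomposition certifies tw(G) ≤ 3. For the lower bound, the 4 vertices {b, c, d, e} are pairwise adjacent, and any tree decomposition puts a clique entirely inside one bag — forcing width ≥ 3. The upper and lower bounds meet at 3, so that is the treewidth.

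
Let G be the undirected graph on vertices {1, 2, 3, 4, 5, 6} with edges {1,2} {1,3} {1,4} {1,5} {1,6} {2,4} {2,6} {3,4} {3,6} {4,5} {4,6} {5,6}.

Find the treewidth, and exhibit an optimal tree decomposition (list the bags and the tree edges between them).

Treewidth 3.
One optimal decomposition is:
Bags: B1 = {1, 2, 4, 6}  B2 = {1, 4, 5, 6}  B3 = {1, 3, 4, 6}
Tree: B1–B2, B1–B3

The largest bag has 4 vertices, giving width 3; this decomposition certifies tw(G) ≤ 3. On the other hand G contains the 4-clique {1, 2, 4, 6}. A clique must lie in a single bag of any decomposition, so no decomposition can have width below 3. The upper and lower bounds meet at 3, so that is the treewidth.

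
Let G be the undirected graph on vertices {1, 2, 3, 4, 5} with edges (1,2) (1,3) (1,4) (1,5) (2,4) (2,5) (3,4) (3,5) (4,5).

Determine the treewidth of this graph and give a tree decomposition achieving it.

Each bag holds 4 vertices, so the decomposition has width 3, which upper-bounds the treewidth. For the lower bound, the 4 vertices {1, 2, 4, 5} are pairwise adjacent, and any tree decomposition puts a clique entirely inside one bag — forcing width ≥ 3. The upper and lower bounds meet at 3, so that is the treewidth.

Treewidth 3.
One such decomposition:
Bags: B1 = {1, 3, 4, 5}  B2 = {1, 2, 4, 5}
Tree: B1–B2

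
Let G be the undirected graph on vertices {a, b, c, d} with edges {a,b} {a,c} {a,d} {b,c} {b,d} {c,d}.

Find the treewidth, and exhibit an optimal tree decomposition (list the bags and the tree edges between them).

Treewidth 3.
Bags: B1 = {a, b, c, d}
Tree: (single bag)

With just one bag of size 4, the width is 4 − 1 = 3, so tw(G) ≤ 3. On the other hand G contains the 4-clique {a, b, c, d}. A clique must lie in a single bag of any decomposition, so no decomposition can have width below 3. Hence tw(G) = 3 exactly.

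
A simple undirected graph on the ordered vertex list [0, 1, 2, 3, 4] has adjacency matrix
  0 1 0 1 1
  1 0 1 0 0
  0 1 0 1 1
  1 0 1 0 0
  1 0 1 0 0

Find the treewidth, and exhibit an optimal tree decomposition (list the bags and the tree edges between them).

Each bag holds 3 vertices, so the decomposition has width 2, which upper-bounds the treewidth. Since 3–2–1–0–3 is a cycle in G, G is not acyclic. Forests are exactly the graphs of treewidth ≤ 1, so tw(G) ≥ 2. Therefore the treewidth is 2.

Treewidth 2.
Bags: B1 = {0, 2, 3}  B2 = {0, 1, 2}  B3 = {0, 2, 4}
Tree: B1–B2, B2–B3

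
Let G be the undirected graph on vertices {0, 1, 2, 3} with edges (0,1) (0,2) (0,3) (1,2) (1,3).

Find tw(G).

A width-2 tree decomposition is:
Bags: B1 = {0, 1, 2}  B2 = {0, 1, 3}
Tree: B1–B2
The largest bag has 3 vertices, giving width 2; this decomposition certifies tw(G) ≤ 2. For the lower bound, the 3 vertices {0, 1, 2} are pairwise adjacent, and any tree decomposition puts a clique entirely inside one bag — forcing width ≥ 2. Hence tw(G) = 2 exactly.

2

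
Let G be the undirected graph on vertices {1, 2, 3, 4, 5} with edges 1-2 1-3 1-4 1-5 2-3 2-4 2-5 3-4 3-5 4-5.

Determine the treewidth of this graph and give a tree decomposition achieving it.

With just one bag of size 5, the width is 5 − 1 = 4, so tw(G) ≤ 4. For the lower bound, the 5 vertices {1, 2, 3, 4, 5} are pairwise adjacent, and any tree decomposition puts a clique entirely inside one bag — forcing width ≥ 4. The upper and lower bounds meet at 4, so that is the treewidth.

Treewidth 4.
One optimal decomposition is:
Bags: B1 = {1, 2, 3, 4, 5}
Tree: (single bag)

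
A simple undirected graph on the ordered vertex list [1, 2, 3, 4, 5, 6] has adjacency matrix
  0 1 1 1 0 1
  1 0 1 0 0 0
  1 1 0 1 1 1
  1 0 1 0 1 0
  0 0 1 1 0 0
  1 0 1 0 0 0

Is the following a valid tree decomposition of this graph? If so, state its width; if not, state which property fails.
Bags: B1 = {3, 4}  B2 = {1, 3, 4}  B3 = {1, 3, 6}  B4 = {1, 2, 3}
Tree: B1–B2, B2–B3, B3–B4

No — vertex 5 appears in no bag.

A tree decomposition must satisfy three properties: every vertex lies in some bag; for every edge, both endpoints lie together in some bag; and for every vertex, the bags containing it form a connected subtree. Here vertex 5 appears in no bag, so the decomposition is invalid.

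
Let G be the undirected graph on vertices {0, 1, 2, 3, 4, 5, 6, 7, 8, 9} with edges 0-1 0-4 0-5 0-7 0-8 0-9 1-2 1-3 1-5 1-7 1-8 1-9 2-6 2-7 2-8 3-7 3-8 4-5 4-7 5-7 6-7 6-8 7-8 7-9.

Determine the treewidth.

3

A width-3 tree decomposition is:
Bags: B1 = {0, 1, 7, 8}  B2 = {0, 1, 5, 7}  B3 = {1, 2, 7, 8}  B4 = {0, 4, 5, 7}  B5 = {1, 3, 7, 8}  B6 = {2, 6, 7, 8}  B7 = {0, 1, 7, 9}
Tree: B1–B2, B1–B3, B2–B4, B3–B5, B3–B6, B2–B7
The largest bag has 4 vertices, giving width 3; this decomposition certifies tw(G) ≤ 3. For the lower bound, the 4 vertices {0, 1, 7, 8} are pairwise adjacent, and any tree decomposition puts a clique entirely inside one bag — forcing width ≥ 3. The upper and lower bounds meet at 3, so that is the treewidth.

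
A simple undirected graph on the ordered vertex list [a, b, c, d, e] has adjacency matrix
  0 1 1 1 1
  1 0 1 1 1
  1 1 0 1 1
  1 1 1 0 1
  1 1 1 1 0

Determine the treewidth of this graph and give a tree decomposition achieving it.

Treewidth 4.
One such decomposition:
Bags: B1 = {a, b, c, d, e}
Tree: (single bag)

A single bag containing all 5 vertices is trivially a valid decomposition of width 4. Conversely, {a, b, c, d, e} is a clique of size 5, and the vertices of any clique must share a bag in every tree decomposition; so some bag has ≥ 5 vertices and tw(G) ≥ 4. Hence tw(G) = 4 exactly.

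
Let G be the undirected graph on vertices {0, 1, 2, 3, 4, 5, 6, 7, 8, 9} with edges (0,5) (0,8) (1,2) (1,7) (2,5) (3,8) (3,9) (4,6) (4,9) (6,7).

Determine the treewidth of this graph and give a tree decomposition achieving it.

Treewidth 2.
One optimal decomposition is:
Bags: B1 = {0, 3, 8}  B2 = {0, 3, 9}  B3 = {0, 4, 9}  B4 = {0, 4, 6}  B5 = {0, 6, 7}  B6 = {0, 1, 7}  B7 = {0, 1, 2}  B8 = {0, 2, 5}
Tree: B1–B2, B2–B3, B3–B4, B4–B5, B5–B6, B6–B7, B7–B8

The largest bag has 3 vertices, giving width 2; this decomposition certifies tw(G) ≤ 2. Since 0–8–3–9–4–6–7–1–2–5–0 is a cycle in G, G is not acyclic. Forests are exactly the graphs of treewidth ≤ 1, so tw(G) ≥ 2. Therefore the treewidth is 2.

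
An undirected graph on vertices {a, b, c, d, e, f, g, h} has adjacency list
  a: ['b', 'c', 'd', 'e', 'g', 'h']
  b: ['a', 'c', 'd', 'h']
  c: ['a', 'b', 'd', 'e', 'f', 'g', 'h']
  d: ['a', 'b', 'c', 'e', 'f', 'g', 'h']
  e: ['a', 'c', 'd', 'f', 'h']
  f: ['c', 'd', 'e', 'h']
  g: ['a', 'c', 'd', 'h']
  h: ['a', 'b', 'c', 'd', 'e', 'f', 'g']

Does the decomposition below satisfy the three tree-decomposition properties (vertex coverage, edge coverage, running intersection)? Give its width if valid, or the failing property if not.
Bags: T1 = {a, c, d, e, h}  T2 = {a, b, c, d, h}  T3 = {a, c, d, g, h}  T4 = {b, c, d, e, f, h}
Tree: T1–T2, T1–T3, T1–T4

A tree decomposition must satisfy three properties: every vertex lies in some bag; for every edge, both endpoints lie together in some bag; and for every vertex, the bags containing it form a connected subtree. Here bags containing vertex b are not connected in the tree, so the decomposition is invalid.

No — bags containing vertex b are not connected in the tree.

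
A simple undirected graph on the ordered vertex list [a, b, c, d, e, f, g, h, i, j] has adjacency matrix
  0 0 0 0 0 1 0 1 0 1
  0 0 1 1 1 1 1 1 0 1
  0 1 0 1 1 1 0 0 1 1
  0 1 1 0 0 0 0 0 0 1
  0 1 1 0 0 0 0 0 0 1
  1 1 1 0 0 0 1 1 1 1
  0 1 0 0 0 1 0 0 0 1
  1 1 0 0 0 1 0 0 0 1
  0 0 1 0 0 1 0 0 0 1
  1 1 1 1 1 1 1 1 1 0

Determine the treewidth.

A width-3 tree decomposition is:
Bags: B1 = {b, c, f, j}  B2 = {b, c, e, j}  B3 = {b, c, d, j}  B4 = {c, f, i, j}  B5 = {b, f, g, j}  B6 = {b, f, h, j}  B7 = {a, f, h, j}
Tree: B1–B2, B2–B3, B1–B4, B1–B5, B5–B6, B6–B7
Each bag holds 4 vertices, so the decomposition has width 3, which upper-bounds the treewidth. For the lower bound, the 4 vertices {b, c, d, j} are pairwise adjacent, and any tree decomposition puts a clique entirely inside one bag — forcing width ≥ 3. Therefore the treewidth is 3.

3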